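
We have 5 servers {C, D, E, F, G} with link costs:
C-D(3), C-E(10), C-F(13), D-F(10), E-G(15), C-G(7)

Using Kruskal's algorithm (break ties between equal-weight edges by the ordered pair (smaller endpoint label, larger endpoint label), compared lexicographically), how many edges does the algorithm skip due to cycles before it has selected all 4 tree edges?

Sort edges by weight, then run Kruskal:
C-D (3): add — endpoints in different components.
C-G (7): add — endpoints in different components.
C-E (10): add — endpoints in different components.
D-F (10): add — endpoints in different components.
Edges rejected before the tree was complete: 0.

0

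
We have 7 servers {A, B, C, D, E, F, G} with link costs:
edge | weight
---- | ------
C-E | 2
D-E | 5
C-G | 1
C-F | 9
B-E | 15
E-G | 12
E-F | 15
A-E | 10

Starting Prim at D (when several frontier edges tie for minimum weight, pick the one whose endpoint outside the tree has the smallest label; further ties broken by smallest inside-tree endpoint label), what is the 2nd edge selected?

Prim's algorithm from D:
Step 1: cheapest edge leaving the tree is D-E (5); add E.
Step 2: cheapest edge leaving the tree is C-E (2); add C.
Step 3: cheapest edge leaving the tree is C-G (1); add G.
Step 4: cheapest edge leaving the tree is C-F (9); add F.
Step 5: cheapest edge leaving the tree is A-E (10); add A.
Step 6: cheapest edge leaving the tree is B-E (15); add B.
The 2nd edge added is C-E.

C-E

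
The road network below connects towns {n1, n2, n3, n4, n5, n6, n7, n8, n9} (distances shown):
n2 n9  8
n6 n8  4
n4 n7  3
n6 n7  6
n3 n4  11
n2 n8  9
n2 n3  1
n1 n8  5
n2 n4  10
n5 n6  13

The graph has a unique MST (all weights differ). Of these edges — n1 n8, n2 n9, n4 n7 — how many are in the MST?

3

Kruskal's algorithm — process edges by increasing weight (ties by edge label):
n2 n3 (1): add — endpoints in different components.
n4 n7 (3): add — endpoints in different components.
n6 n8 (4): add — endpoints in different components.
n1 n8 (5): add — endpoints in different components.
n6 n7 (6): add — endpoints in different components.
n2 n9 (8): add — endpoints in different components.
n2 n8 (9): add — endpoints in different components.
n2 n4 (10): skip — n4 and n2 already connected.
n3 n4 (11): skip — n4 and n3 already connected.
n5 n6 (13): add — endpoints in different components.
MST edge set: {n2 n3, n4 n7, n6 n8, n1 n8, n6 n7, n2 n9, n2 n8, n5 n6}.
Of the listed edges, {n1 n8, n2 n9, n4 n7} are in the MST → 3.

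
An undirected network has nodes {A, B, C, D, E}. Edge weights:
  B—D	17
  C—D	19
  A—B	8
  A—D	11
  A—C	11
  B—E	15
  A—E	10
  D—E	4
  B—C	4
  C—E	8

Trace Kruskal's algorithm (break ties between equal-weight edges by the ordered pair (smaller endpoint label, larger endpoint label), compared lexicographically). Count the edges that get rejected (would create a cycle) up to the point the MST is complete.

Sort edges by weight, then run Kruskal:
B—C (4): add — endpoints in different components.
D—E (4): add — endpoints in different components.
A—B (8): add — endpoints in different components.
C—E (8): add — endpoints in different components.
Edges rejected before the tree was complete: 0.

0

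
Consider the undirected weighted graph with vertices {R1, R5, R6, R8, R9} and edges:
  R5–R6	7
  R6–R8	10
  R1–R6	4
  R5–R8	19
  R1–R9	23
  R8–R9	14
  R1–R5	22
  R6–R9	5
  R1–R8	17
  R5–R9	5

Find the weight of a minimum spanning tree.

24

Grow the tree from R1 using Prim:
Step 1: cheapest edge leaving the tree is R1–R6 (4); add R6.
Step 2: cheapest edge leaving the tree is R6–R9 (5); add R9.
Step 3: cheapest edge leaving the tree is R5–R9 (5); add R5.
Step 4: cheapest edge leaving the tree is R6–R8 (10); add R8.
MST edges: R1–R6, R6–R9, R5–R9, R6–R8; total weight 4+5+5+10 = 24.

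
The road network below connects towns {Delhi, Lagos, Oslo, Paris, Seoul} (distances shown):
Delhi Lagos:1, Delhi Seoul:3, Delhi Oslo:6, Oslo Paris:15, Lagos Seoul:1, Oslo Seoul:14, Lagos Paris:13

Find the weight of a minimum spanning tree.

Kruskal: consider edges lightest-first.
Delhi Lagos (1): add — endpoints in different components.
Lagos Seoul (1): add — endpoints in different components.
Delhi Seoul (3): skip — Delhi and Seoul already connected.
Delhi Oslo (6): add — endpoints in different components.
Lagos Paris (13): add — endpoints in different components.
MST edges: Delhi Lagos, Lagos Seoul, Delhi Oslo, Lagos Paris; total weight 1+1+6+13 = 21.

21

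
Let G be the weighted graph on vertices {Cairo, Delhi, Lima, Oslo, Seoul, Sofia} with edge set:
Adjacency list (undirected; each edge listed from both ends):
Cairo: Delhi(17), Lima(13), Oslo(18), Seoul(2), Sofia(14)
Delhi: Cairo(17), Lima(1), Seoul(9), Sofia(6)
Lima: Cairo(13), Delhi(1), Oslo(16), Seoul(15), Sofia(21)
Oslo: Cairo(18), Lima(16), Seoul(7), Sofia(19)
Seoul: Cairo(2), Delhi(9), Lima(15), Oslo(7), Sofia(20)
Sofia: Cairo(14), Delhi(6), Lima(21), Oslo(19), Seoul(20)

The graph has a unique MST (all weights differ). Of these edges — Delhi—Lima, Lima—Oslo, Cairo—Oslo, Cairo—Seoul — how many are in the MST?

Kruskal's algorithm — process edges by increasing weight (ties by edge label):
Delhi—Lima (1): add. Components now {Cairo} {Delhi,Lima} {Sofia} {Oslo} {Seoul}
Cairo—Seoul (2): add. Components now {Cairo,Seoul} {Delhi,Lima} {Sofia} {Oslo}
Delhi—Sofia (6): add. Components now {Cairo,Seoul} {Delhi,Lima,Sofia} {Oslo}
Oslo—Seoul (7): add. Components now {Cairo,Oslo,Seoul} {Delhi,Lima,Sofia}
Delhi—Seoul (9): add. Components now {Cairo,Delhi,Lima,Oslo,Seoul,Sofia}
MST edge set: {Delhi—Lima, Cairo—Seoul, Delhi—Sofia, Oslo—Seoul, Delhi—Seoul}.
Of the listed edges, {Delhi—Lima, Cairo—Seoul} are in the MST → 2.

2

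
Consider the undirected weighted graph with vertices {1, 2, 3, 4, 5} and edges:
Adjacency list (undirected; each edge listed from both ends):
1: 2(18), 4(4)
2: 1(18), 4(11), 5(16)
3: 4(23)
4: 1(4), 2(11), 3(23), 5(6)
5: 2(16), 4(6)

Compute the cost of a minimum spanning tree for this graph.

Kruskal's algorithm — process edges by increasing weight (ties by edge label):
1–4 (4): add — endpoints in different components.
4–5 (6): add — endpoints in different components.
2–4 (11): add — endpoints in different components.
2–5 (16): skip — 2 and 5 already connected.
1–2 (18): skip — 1 and 2 already connected.
3–4 (23): add — endpoints in different components.
MST edges: 1–4, 4–5, 2–4, 3–4; total weight 4+6+11+23 = 44.

44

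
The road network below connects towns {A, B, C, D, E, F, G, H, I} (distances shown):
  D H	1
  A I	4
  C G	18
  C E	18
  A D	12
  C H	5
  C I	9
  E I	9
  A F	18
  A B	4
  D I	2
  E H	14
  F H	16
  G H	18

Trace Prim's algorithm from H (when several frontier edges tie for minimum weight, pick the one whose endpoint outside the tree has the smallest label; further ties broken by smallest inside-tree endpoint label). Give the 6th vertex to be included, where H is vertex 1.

Grow the tree from H using Prim:
Step 1: frontier [D H 1, C H 5, E H 14, F H 16, G H 18] → take D H (1); add D.
Step 2: frontier [D I 2, A D 12, C H 5, E H 14, F H 16, G H 18] → take D I (2); add I.
Step 3: frontier [A D 12, C H 5, E H 14, F H 16, G H 18, A I 4, C I 9, E I 9] → take A I (4); add A.
Step 4: frontier [A B 4, A F 18, C H 5, E H 14, F H 16, G H 18, C I 9, E I 9] → take A B (4); add B.
Step 5: frontier [A F 18, C H 5, E H 14, F H 16, G H 18, C I 9, E I 9] → take C H (5); add C.
Step 6: frontier [A F 18, C E 18, C G 18, E H 14, F H 16, G H 18, E I 9] → take E I (9); add E.
Step 7: frontier [A F 18, C G 18, F H 16, G H 18] → take F H (16); add F.
Step 8: frontier [C G 18, G H 18] → take C G (18); add G.
Vertex order: H, D, I, A, B, C, E, F, G. The 6th vertex is C.

C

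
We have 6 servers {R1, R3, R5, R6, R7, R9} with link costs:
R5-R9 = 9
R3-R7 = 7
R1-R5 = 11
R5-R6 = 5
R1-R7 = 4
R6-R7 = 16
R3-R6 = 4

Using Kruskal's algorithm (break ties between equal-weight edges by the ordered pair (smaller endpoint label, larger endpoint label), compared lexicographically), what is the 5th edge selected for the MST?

Kruskal's algorithm — process edges by increasing weight (ties by edge label):
R1-R7 (4): add — endpoints in different components.
R3-R6 (4): add — endpoints in different components.
R5-R6 (5): add — endpoints in different components.
R3-R7 (7): add — endpoints in different components.
R5-R9 (9): add — endpoints in different components.
The 5th edge added is R5-R9.

R5-R9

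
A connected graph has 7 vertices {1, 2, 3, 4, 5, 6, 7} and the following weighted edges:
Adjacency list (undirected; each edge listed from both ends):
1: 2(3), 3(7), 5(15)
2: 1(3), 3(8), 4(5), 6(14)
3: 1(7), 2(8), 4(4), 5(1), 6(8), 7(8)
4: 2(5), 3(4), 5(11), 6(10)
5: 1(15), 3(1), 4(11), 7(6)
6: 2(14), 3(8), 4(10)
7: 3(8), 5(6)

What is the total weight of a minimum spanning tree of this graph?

Kruskal: consider edges lightest-first.
3 5 (1): add — endpoints in different components.
1 2 (3): add — endpoints in different components.
3 4 (4): add — endpoints in different components.
2 4 (5): add — endpoints in different components.
5 7 (6): add — endpoints in different components.
1 3 (7): skip — 1 and 3 already connected.
2 3 (8): skip — 2 and 3 already connected.
3 6 (8): add — endpoints in different components.
MST edges: 3 5, 1 2, 3 4, 2 4, 5 7, 3 6; total weight 1+3+4+5+6+8 = 27.

27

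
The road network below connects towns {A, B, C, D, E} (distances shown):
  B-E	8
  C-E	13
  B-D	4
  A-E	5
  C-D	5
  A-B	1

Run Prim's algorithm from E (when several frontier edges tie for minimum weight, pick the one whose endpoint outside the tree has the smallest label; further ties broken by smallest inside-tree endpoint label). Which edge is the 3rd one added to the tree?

B-D

Prim, starting at E.
Step 1: frontier [A-E 5, B-E 8, C-E 13] → take A-E (5); add A.
Step 2: frontier [A-B 1, B-E 8, C-E 13] → take A-B (1); add B.
Step 3: frontier [B-D 4, C-E 13] → take B-D (4); add D.
Step 4: frontier [C-D 5, C-E 13] → take C-D (5); add C.
The 3rd edge added is B-D.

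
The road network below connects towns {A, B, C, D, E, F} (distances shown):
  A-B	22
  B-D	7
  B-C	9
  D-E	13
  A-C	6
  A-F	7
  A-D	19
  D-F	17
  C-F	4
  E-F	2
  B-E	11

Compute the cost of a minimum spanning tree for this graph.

28

Kruskal's algorithm — process edges by increasing weight (ties by edge label):
E-F (2): add — endpoints in different components.
C-F (4): add — endpoints in different components.
A-C (6): add — endpoints in different components.
A-F (7): skip — A and F already connected.
B-D (7): add — endpoints in different components.
B-C (9): add — endpoints in different components.
MST edges: E-F, C-F, A-C, B-D, B-C; total weight 2+4+6+7+9 = 28.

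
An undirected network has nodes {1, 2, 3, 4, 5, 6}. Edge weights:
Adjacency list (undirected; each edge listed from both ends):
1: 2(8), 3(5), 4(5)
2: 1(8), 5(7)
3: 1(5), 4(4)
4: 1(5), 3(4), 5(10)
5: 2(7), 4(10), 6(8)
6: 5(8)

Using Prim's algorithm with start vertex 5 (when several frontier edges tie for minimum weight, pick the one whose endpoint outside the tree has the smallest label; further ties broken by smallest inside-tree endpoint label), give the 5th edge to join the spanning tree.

Prim, starting at 5.
Step 1: cheapest edge leaving the tree is 2–5 (7); add 2.
Step 2: cheapest edge leaving the tree is 1–2 (8); add 1.
Step 3: cheapest edge leaving the tree is 1–3 (5); add 3.
Step 4: cheapest edge leaving the tree is 3–4 (4); add 4.
Step 5: cheapest edge leaving the tree is 5–6 (8); add 6.
The 5th edge added is 5–6.

5-6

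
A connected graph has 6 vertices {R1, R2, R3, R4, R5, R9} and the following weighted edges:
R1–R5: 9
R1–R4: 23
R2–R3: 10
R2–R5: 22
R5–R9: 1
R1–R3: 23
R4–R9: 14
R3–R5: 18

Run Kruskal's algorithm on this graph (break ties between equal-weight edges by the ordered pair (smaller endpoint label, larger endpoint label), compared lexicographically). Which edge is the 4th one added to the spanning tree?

R4-R9

Kruskal: consider edges lightest-first.
R5–R9 (1): add. Components now {R4} {R1} {R5,R9} {R3} {R2}
R1–R5 (9): add. Components now {R4} {R1,R5,R9} {R3} {R2}
R2–R3 (10): add. Components now {R4} {R1,R5,R9} {R2,R3}
R4–R9 (14): add. Components now {R1,R4,R5,R9} {R2,R3}
R3–R5 (18): add. Components now {R1,R2,R3,R4,R5,R9}
The 4th edge added is R4–R9.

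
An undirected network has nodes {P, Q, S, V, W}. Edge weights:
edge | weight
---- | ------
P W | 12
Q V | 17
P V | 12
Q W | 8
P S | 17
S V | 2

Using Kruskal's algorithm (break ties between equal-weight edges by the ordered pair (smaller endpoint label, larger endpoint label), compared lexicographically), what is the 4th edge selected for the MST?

P-W

Kruskal: consider edges lightest-first.
S V (2): add. Components now {S,V} {P} {W} {Q}
Q W (8): add. Components now {S,V} {P} {Q,W}
P V (12): add. Components now {P,S,V} {Q,W}
P W (12): add. Components now {P,Q,S,V,W}
The 4th edge added is P W.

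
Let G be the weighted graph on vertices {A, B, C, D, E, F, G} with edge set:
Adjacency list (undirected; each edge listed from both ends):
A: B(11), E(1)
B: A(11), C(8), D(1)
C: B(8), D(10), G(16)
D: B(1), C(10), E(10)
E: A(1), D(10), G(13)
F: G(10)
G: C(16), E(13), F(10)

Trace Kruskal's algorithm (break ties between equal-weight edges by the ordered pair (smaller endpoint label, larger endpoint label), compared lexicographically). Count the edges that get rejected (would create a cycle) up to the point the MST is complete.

2

Kruskal: consider edges lightest-first.
A—E (1): add — endpoints in different components.
B—D (1): add — endpoints in different components.
B—C (8): add — endpoints in different components.
C—D (10): skip — C and D already connected.
D—E (10): add — endpoints in different components.
F—G (10): add — endpoints in different components.
A—B (11): skip — A and B already connected.
E—G (13): add — endpoints in different components.
Edges rejected before the tree was complete: 2.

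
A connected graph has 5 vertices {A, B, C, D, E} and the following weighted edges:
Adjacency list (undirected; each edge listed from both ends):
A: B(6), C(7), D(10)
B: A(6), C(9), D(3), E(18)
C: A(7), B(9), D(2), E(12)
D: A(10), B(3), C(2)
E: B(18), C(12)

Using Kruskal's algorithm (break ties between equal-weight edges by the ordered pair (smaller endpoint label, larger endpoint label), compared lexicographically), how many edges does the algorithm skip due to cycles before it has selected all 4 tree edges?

3

Sort edges by weight, then run Kruskal:
C-D (2): add. Components now {A} {B} {C,D} {E}
B-D (3): add. Components now {A} {B,C,D} {E}
A-B (6): add. Components now {A,B,C,D} {E}
A-C (7): skip — A and C already connected.
B-C (9): skip — B and C already connected.
A-D (10): skip — A and D already connected.
C-E (12): add. Components now {A,B,C,D,E}
Edges rejected before the tree was complete: 3.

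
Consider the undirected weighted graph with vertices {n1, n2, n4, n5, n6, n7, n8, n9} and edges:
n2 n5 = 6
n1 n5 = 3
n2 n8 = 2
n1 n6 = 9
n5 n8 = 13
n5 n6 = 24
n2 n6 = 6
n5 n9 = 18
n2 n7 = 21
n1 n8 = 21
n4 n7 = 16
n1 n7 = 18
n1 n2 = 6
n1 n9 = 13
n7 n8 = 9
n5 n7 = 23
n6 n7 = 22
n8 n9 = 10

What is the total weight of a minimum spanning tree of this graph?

52

Prim's algorithm from n2:
Step 1: cheapest edge leaving the tree is n2 n8 (2); add n8.
Step 2: cheapest edge leaving the tree is n1 n2 (6); add n1.
Step 3: cheapest edge leaving the tree is n1 n5 (3); add n5.
Step 4: cheapest edge leaving the tree is n2 n6 (6); add n6.
Step 5: cheapest edge leaving the tree is n7 n8 (9); add n7.
Step 6: cheapest edge leaving the tree is n8 n9 (10); add n9.
Step 7: cheapest edge leaving the tree is n4 n7 (16); add n4.
MST edges: n2 n8, n1 n2, n1 n5, n2 n6, n7 n8, n8 n9, n4 n7; total weight 2+6+3+6+9+10+16 = 52.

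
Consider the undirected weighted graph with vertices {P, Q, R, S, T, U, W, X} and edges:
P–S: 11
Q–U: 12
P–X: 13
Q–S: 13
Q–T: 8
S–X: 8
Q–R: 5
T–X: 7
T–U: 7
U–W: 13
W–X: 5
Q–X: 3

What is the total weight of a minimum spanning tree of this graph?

46

Kruskal: consider edges lightest-first.
Q–X (3): add — endpoints in different components.
Q–R (5): add — endpoints in different components.
W–X (5): add — endpoints in different components.
T–U (7): add — endpoints in different components.
T–X (7): add — endpoints in different components.
Q–T (8): skip — Q and T already connected.
S–X (8): add — endpoints in different components.
P–S (11): add — endpoints in different components.
MST edges: Q–X, Q–R, W–X, T–U, T–X, S–X, P–S; total weight 3+5+5+7+7+8+11 = 46.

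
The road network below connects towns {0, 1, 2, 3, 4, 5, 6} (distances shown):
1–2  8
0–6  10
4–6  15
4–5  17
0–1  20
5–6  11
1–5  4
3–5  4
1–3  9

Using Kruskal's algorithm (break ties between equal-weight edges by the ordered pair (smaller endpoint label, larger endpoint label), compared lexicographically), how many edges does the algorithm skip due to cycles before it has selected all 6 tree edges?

1

Kruskal's algorithm — process edges by increasing weight (ties by edge label):
1–5 (4): add. Components now {0} {1,5} {2} {3} {4} {6}
3–5 (4): add. Components now {0} {1,3,5} {2} {4} {6}
1–2 (8): add. Components now {0} {1,2,3,5} {4} {6}
1–3 (9): skip — 1 and 3 already connected.
0–6 (10): add. Components now {0,6} {1,2,3,5} {4}
5–6 (11): add. Components now {0,1,2,3,5,6} {4}
4–6 (15): add. Components now {0,1,2,3,4,5,6}
Edges rejected before the tree was complete: 1.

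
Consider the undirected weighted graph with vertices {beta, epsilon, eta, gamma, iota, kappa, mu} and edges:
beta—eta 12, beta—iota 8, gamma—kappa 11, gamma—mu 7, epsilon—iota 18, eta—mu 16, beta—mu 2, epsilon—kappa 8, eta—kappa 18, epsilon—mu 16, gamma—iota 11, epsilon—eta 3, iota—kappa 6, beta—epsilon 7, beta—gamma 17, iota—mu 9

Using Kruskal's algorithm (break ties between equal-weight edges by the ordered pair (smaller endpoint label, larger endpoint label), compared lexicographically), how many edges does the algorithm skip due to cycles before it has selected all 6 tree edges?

0

Sort edges by weight, then run Kruskal:
beta—mu (2): add. Components now {beta,mu} {iota} {epsilon} {gamma} {eta} {kappa}
epsilon—eta (3): add. Components now {beta,mu} {iota} {epsilon,eta} {gamma} {kappa}
iota—kappa (6): add. Components now {beta,mu} {iota,kappa} {epsilon,eta} {gamma}
beta—epsilon (7): add. Components now {beta,epsilon,eta,mu} {iota,kappa} {gamma}
gamma—mu (7): add. Components now {beta,epsilon,eta,gamma,mu} {iota,kappa}
beta—iota (8): add. Components now {beta,epsilon,eta,gamma,iota,kappa,mu}
Edges rejected before the tree was complete: 0.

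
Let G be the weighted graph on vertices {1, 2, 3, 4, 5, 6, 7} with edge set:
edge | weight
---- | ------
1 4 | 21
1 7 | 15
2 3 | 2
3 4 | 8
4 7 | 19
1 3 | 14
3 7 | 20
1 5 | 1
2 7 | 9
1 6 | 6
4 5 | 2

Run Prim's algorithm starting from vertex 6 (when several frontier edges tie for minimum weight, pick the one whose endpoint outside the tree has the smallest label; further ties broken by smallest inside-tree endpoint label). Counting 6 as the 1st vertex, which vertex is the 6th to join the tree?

Prim's algorithm from 6:
Step 1: cheapest edge leaving the tree is 1 6 (6); add 1.
Step 2: cheapest edge leaving the tree is 1 5 (1); add 5.
Step 3: cheapest edge leaving the tree is 4 5 (2); add 4.
Step 4: cheapest edge leaving the tree is 3 4 (8); add 3.
Step 5: cheapest edge leaving the tree is 2 3 (2); add 2.
Step 6: cheapest edge leaving the tree is 2 7 (9); add 7.
Vertex order: 6, 1, 5, 4, 3, 2, 7. The 6th vertex is 2.

2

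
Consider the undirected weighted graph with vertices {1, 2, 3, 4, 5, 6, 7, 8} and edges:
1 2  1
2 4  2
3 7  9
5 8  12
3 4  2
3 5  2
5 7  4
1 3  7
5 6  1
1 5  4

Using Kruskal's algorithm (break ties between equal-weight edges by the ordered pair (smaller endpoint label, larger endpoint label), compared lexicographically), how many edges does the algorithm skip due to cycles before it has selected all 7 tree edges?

3

Kruskal's algorithm — process edges by increasing weight (ties by edge label):
1 2 (1): add — endpoints in different components.
5 6 (1): add — endpoints in different components.
2 4 (2): add — endpoints in different components.
3 4 (2): add — endpoints in different components.
3 5 (2): add — endpoints in different components.
1 5 (4): skip — 1 and 5 already connected.
5 7 (4): add — endpoints in different components.
1 3 (7): skip — 1 and 3 already connected.
3 7 (9): skip — 3 and 7 already connected.
5 8 (12): add — endpoints in different components.
Edges rejected before the tree was complete: 3.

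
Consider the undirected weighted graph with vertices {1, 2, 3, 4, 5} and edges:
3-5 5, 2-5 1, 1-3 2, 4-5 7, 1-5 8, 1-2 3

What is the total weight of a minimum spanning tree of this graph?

Prim's algorithm from 3:
Step 1: frontier [1-3 2, 3-5 5] → take 1-3 (2); add 1.
Step 2: frontier [1-2 3, 1-5 8, 3-5 5] → take 1-2 (3); add 2.
Step 3: frontier [1-5 8, 2-5 1, 3-5 5] → take 2-5 (1); add 5.
Step 4: frontier [4-5 7] → take 4-5 (7); add 4.
MST edges: 1-3, 1-2, 2-5, 4-5; total weight 2+3+1+7 = 13.

13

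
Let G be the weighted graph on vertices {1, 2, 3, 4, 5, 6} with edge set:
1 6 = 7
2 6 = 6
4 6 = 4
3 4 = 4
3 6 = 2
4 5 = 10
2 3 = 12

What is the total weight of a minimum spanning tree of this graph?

29

Grow the tree from 4 using Prim:
Step 1: frontier [3 4 4, 4 6 4, 4 5 10] → take 3 4 (4); add 3.
Step 2: frontier [3 6 2, 2 3 12, 4 6 4, 4 5 10] → take 3 6 (2); add 6.
Step 3: frontier [2 3 12, 4 5 10, 2 6 6, 1 6 7] → take 2 6 (6); add 2.
Step 4: frontier [4 5 10, 1 6 7] → take 1 6 (7); add 1.
Step 5: frontier [4 5 10] → take 4 5 (10); add 5.
MST edges: 3 4, 3 6, 2 6, 1 6, 4 5; total weight 4+2+6+7+10 = 29.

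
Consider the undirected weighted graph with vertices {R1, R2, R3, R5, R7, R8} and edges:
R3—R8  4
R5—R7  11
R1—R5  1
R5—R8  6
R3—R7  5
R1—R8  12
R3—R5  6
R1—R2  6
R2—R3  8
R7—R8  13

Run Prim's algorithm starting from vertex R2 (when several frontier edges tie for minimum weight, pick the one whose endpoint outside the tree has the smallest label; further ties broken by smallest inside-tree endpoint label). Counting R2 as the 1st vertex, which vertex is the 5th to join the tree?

R8

Prim's algorithm from R2:
Step 1: cheapest edge leaving the tree is R1—R2 (6); add R1.
Step 2: cheapest edge leaving the tree is R1—R5 (1); add R5.
Step 3: cheapest edge leaving the tree is R3—R5 (6); add R3.
Step 4: cheapest edge leaving the tree is R3—R8 (4); add R8.
Step 5: cheapest edge leaving the tree is R3—R7 (5); add R7.
Vertex order: R2, R1, R5, R3, R8, R7. The 5th vertex is R8.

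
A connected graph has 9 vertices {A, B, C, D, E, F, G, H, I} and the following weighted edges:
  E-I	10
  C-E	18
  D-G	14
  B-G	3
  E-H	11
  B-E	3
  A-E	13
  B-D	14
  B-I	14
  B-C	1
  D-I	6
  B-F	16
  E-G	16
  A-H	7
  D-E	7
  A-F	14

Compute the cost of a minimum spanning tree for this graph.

52

Kruskal: consider edges lightest-first.
B-C (1): add — endpoints in different components.
B-E (3): add — endpoints in different components.
B-G (3): add — endpoints in different components.
D-I (6): add — endpoints in different components.
A-H (7): add — endpoints in different components.
D-E (7): add — endpoints in different components.
E-I (10): skip — E and I already connected.
E-H (11): add — endpoints in different components.
A-E (13): skip — A and E already connected.
A-F (14): add — endpoints in different components.
MST edges: B-C, B-E, B-G, D-I, A-H, D-E, E-H, A-F; total weight 1+3+3+6+7+7+11+14 = 52.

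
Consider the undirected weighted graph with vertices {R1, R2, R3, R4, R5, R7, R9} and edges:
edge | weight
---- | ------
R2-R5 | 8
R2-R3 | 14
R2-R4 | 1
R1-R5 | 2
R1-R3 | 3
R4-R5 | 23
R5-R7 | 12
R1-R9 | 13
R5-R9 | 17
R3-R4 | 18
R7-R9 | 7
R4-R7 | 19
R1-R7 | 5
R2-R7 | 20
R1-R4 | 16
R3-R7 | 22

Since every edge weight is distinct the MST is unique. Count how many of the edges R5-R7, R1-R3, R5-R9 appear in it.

Kruskal: consider edges lightest-first.
R2-R4 (1): add — endpoints in different components.
R1-R5 (2): add — endpoints in different components.
R1-R3 (3): add — endpoints in different components.
R1-R7 (5): add — endpoints in different components.
R7-R9 (7): add — endpoints in different components.
R2-R5 (8): add — endpoints in different components.
MST edge set: {R2-R4, R1-R5, R1-R3, R1-R7, R7-R9, R2-R5}.
Of the listed edges, {R1-R3} are in the MST → 1.

1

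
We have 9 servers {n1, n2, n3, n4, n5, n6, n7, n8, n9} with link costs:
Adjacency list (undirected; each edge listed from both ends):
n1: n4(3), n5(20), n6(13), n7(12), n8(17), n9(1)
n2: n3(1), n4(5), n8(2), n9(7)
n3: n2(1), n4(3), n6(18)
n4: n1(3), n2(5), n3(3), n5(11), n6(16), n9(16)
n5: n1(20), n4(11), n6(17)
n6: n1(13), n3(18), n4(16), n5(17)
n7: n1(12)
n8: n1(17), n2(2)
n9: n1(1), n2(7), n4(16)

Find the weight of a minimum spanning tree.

Prim, starting at n3.
Step 1: cheapest edge leaving the tree is n2-n3 (1); add n2.
Step 2: cheapest edge leaving the tree is n2-n8 (2); add n8.
Step 3: cheapest edge leaving the tree is n3-n4 (3); add n4.
Step 4: cheapest edge leaving the tree is n1-n4 (3); add n1.
Step 5: cheapest edge leaving the tree is n1-n9 (1); add n9.
Step 6: cheapest edge leaving the tree is n4-n5 (11); add n5.
Step 7: cheapest edge leaving the tree is n1-n7 (12); add n7.
Step 8: cheapest edge leaving the tree is n1-n6 (13); add n6.
MST edges: n2-n3, n2-n8, n3-n4, n1-n4, n1-n9, n4-n5, n1-n7, n1-n6; total weight 1+2+3+3+1+11+12+13 = 46.

46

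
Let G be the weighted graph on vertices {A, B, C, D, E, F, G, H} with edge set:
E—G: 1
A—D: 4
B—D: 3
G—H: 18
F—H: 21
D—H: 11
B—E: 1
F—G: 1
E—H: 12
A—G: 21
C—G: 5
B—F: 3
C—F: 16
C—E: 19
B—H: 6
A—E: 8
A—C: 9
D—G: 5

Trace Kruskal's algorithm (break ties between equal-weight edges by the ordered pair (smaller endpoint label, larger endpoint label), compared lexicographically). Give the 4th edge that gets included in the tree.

B-D

Kruskal's algorithm — process edges by increasing weight (ties by edge label):
B—E (1): add — endpoints in different components.
E—G (1): add — endpoints in different components.
F—G (1): add — endpoints in different components.
B—D (3): add — endpoints in different components.
B—F (3): skip — B and F already connected.
A—D (4): add — endpoints in different components.
C—G (5): add — endpoints in different components.
D—G (5): skip — D and G already connected.
B—H (6): add — endpoints in different components.
The 4th edge added is B—D.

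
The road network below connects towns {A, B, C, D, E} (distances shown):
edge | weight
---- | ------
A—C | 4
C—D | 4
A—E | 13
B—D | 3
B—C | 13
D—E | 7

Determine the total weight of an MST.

18

Grow the tree from C using Prim:
Step 1: frontier [A—C 4, C—D 4, B—C 13] → take A—C (4); add A.
Step 2: frontier [A—E 13, C—D 4, B—C 13] → take C—D (4); add D.
Step 3: frontier [A—E 13, B—C 13, B—D 3, D—E 7] → take B—D (3); add B.
Step 4: frontier [A—E 13, D—E 7] → take D—E (7); add E.
MST edges: A—C, C—D, B—D, D—E; total weight 4+4+3+7 = 18.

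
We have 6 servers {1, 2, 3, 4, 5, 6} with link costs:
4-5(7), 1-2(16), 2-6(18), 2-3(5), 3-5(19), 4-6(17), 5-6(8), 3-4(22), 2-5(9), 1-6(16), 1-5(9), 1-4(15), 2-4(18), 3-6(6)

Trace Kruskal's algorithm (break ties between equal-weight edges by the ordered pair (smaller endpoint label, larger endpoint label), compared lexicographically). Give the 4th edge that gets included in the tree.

5-6

Kruskal: consider edges lightest-first.
2-3 (5): add — endpoints in different components.
3-6 (6): add — endpoints in different components.
4-5 (7): add — endpoints in different components.
5-6 (8): add — endpoints in different components.
1-5 (9): add — endpoints in different components.
The 4th edge added is 5-6.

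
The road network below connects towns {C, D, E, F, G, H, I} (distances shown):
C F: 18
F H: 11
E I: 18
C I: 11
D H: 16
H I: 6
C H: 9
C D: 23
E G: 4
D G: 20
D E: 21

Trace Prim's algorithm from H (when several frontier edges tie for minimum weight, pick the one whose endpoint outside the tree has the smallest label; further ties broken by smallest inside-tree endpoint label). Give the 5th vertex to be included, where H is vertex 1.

Prim, starting at H.
Step 1: frontier [H I 6, C H 9, F H 11, D H 16] → take H I (6); add I.
Step 2: frontier [C H 9, F H 11, D H 16, C I 11, E I 18] → take C H (9); add C.
Step 3: frontier [C F 18, C D 23, F H 11, D H 16, E I 18] → take F H (11); add F.
Step 4: frontier [C D 23, D H 16, E I 18] → take D H (16); add D.
Step 5: frontier [D G 20, D E 21, E I 18] → take E I (18); add E.
Step 6: frontier [D G 20, E G 4] → take E G (4); add G.
Vertex order: H, I, C, F, D, E, G. The 5th vertex is D.

D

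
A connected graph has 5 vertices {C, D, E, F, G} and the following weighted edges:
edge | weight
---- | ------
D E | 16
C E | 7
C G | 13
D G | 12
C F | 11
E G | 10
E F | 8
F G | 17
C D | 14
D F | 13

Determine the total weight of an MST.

37

Kruskal: consider edges lightest-first.
C E (7): add. Components now {C,E} {D} {F} {G}
E F (8): add. Components now {C,E,F} {D} {G}
E G (10): add. Components now {C,E,F,G} {D}
C F (11): skip — C and F already connected.
D G (12): add. Components now {C,D,E,F,G}
MST edges: C E, E F, E G, D G; total weight 7+8+10+12 = 37.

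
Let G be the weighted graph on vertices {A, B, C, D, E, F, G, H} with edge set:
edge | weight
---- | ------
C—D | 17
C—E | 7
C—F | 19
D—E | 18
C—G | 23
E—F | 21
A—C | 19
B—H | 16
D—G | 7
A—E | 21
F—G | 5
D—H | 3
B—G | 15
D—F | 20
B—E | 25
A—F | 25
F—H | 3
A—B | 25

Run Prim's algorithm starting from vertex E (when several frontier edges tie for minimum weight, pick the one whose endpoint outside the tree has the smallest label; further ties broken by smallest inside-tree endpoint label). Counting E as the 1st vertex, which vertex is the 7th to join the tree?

Grow the tree from E using Prim:
Step 1: cheapest edge leaving the tree is C—E (7); add C.
Step 2: cheapest edge leaving the tree is C—D (17); add D.
Step 3: cheapest edge leaving the tree is D—H (3); add H.
Step 4: cheapest edge leaving the tree is F—H (3); add F.
Step 5: cheapest edge leaving the tree is F—G (5); add G.
Step 6: cheapest edge leaving the tree is B—G (15); add B.
Step 7: cheapest edge leaving the tree is A—C (19); add A.
Vertex order: E, C, D, H, F, G, B, A. The 7th vertex is B.

B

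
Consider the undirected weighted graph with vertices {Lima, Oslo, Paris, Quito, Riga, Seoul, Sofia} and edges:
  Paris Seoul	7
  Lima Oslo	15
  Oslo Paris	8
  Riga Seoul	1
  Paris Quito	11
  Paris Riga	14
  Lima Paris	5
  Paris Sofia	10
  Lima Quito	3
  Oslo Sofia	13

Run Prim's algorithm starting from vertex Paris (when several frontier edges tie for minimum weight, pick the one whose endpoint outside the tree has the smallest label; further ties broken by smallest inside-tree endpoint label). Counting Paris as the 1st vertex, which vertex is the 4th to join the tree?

Seoul

Prim's algorithm from Paris:
Step 1: cheapest edge leaving the tree is Lima Paris (5); add Lima.
Step 2: cheapest edge leaving the tree is Lima Quito (3); add Quito.
Step 3: cheapest edge leaving the tree is Paris Seoul (7); add Seoul.
Step 4: cheapest edge leaving the tree is Riga Seoul (1); add Riga.
Step 5: cheapest edge leaving the tree is Oslo Paris (8); add Oslo.
Step 6: cheapest edge leaving the tree is Paris Sofia (10); add Sofia.
Vertex order: Paris, Lima, Quito, Seoul, Riga, Oslo, Sofia. The 4th vertex is Seoul.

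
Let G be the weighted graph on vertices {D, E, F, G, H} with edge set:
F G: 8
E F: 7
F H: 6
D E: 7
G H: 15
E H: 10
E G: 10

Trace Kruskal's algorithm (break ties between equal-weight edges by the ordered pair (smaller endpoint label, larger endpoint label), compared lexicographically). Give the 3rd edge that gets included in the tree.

E-F

Kruskal's algorithm — process edges by increasing weight (ties by edge label):
F H (6): add. Components now {D} {E} {F,H} {G}
D E (7): add. Components now {D,E} {F,H} {G}
E F (7): add. Components now {D,E,F,H} {G}
F G (8): add. Components now {D,E,F,G,H}
The 3rd edge added is E F.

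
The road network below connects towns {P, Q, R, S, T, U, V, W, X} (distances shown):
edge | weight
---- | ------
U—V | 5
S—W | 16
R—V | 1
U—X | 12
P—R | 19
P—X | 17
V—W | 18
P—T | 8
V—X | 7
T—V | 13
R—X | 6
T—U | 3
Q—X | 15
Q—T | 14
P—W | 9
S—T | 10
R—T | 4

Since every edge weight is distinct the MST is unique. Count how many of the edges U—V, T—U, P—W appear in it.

Kruskal: consider edges lightest-first.
R—V (1): add — endpoints in different components.
T—U (3): add — endpoints in different components.
R—T (4): add — endpoints in different components.
U—V (5): skip — U and V already connected.
R—X (6): add — endpoints in different components.
V—X (7): skip — X and V already connected.
P—T (8): add — endpoints in different components.
P—W (9): add — endpoints in different components.
S—T (10): add — endpoints in different components.
U—X (12): skip — X and U already connected.
T—V (13): skip — V and T already connected.
Q—T (14): add — endpoints in different components.
MST edge set: {R—V, T—U, R—T, R—X, P—T, P—W, S—T, Q—T}.
Of the listed edges, {T—U, P—W} are in the MST → 2.

2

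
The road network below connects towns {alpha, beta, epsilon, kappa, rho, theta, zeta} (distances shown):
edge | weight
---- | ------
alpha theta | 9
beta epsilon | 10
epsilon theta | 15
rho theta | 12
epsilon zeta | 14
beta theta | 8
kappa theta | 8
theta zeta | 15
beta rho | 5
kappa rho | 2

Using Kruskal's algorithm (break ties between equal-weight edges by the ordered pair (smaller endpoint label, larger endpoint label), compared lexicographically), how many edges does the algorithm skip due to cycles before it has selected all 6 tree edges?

2

Kruskal's algorithm — process edges by increasing weight (ties by edge label):
kappa rho (2): add — endpoints in different components.
beta rho (5): add — endpoints in different components.
beta theta (8): add — endpoints in different components.
kappa theta (8): skip — kappa and theta already connected.
alpha theta (9): add — endpoints in different components.
beta epsilon (10): add — endpoints in different components.
rho theta (12): skip — rho and theta already connected.
epsilon zeta (14): add — endpoints in different components.
Edges rejected before the tree was complete: 2.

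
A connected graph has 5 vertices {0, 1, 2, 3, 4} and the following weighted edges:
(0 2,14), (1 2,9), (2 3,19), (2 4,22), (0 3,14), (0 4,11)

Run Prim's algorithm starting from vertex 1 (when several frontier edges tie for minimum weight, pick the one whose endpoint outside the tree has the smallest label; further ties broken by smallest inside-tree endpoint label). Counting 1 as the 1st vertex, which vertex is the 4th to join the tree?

Prim, starting at 1.
Step 1: frontier [1 2 9] → take 1 2 (9); add 2.
Step 2: frontier [0 2 14, 2 3 19, 2 4 22] → take 0 2 (14); add 0.
Step 3: frontier [0 4 11, 0 3 14, 2 3 19, 2 4 22] → take 0 4 (11); add 4.
Step 4: frontier [0 3 14, 2 3 19] → take 0 3 (14); add 3.
Vertex order: 1, 2, 0, 4, 3. The 4th vertex is 4.

4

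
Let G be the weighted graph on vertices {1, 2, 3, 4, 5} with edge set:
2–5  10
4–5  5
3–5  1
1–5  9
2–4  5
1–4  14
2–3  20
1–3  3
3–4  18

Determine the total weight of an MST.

Grow the tree from 5 using Prim:
Step 1: frontier [3–5 1, 4–5 5, 1–5 9, 2–5 10] → take 3–5 (1); add 3.
Step 2: frontier [1–3 3, 3–4 18, 2–3 20, 4–5 5, 1–5 9, 2–5 10] → take 1–3 (3); add 1.
Step 3: frontier [1–4 14, 3–4 18, 2–3 20, 4–5 5, 2–5 10] → take 4–5 (5); add 4.
Step 4: frontier [2–3 20, 2–4 5, 2–5 10] → take 2–4 (5); add 2.
MST edges: 3–5, 1–3, 4–5, 2–4; total weight 1+3+5+5 = 14.

14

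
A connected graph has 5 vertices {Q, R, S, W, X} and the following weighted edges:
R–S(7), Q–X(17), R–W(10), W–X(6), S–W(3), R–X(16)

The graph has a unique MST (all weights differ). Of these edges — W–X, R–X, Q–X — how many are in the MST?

Kruskal: consider edges lightest-first.
S–W (3): add. Components now {X} {S,W} {Q} {R}
W–X (6): add. Components now {S,W,X} {Q} {R}
R–S (7): add. Components now {R,S,W,X} {Q}
R–W (10): skip — R and W already connected.
R–X (16): skip — X and R already connected.
Q–X (17): add. Components now {Q,R,S,W,X}
MST edge set: {S–W, W–X, R–S, Q–X}.
Of the listed edges, {W–X, Q–X} are in the MST → 2.

2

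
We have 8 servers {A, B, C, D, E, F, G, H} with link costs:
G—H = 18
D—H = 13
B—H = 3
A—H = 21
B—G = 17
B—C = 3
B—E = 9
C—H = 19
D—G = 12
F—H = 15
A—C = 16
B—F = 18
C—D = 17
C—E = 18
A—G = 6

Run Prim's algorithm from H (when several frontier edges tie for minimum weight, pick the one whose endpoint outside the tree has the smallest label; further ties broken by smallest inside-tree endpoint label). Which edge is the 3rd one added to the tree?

B-E

Prim's algorithm from H:
Step 1: cheapest edge leaving the tree is B—H (3); add B.
Step 2: cheapest edge leaving the tree is B—C (3); add C.
Step 3: cheapest edge leaving the tree is B—E (9); add E.
Step 4: cheapest edge leaving the tree is D—H (13); add D.
Step 5: cheapest edge leaving the tree is D—G (12); add G.
Step 6: cheapest edge leaving the tree is A—G (6); add A.
Step 7: cheapest edge leaving the tree is F—H (15); add F.
The 3rd edge added is B—E.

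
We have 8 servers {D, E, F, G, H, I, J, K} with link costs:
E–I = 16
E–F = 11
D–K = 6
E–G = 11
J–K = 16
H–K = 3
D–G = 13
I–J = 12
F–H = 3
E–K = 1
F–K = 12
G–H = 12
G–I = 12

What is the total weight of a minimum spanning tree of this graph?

48

Grow the tree from E using Prim:
Step 1: frontier [E–K 1, E–F 11, E–G 11, E–I 16] → take E–K (1); add K.
Step 2: frontier [E–F 11, E–G 11, E–I 16, H–K 3, D–K 6, F–K 12, J–K 16] → take H–K (3); add H.
Step 3: frontier [E–F 11, E–G 11, E–I 16, F–H 3, G–H 12, D–K 6, F–K 12, J–K 16] → take F–H (3); add F.
Step 4: frontier [E–G 11, E–I 16, G–H 12, D–K 6, J–K 16] → take D–K (6); add D.
Step 5: frontier [D–G 13, E–G 11, E–I 16, G–H 12, J–K 16] → take E–G (11); add G.
Step 6: frontier [E–I 16, G–I 12, J–K 16] → take G–I (12); add I.
Step 7: frontier [I–J 12, J–K 16] → take I–J (12); add J.
MST edges: E–K, H–K, F–H, D–K, E–G, G–I, I–J; total weight 1+3+3+6+11+12+12 = 48.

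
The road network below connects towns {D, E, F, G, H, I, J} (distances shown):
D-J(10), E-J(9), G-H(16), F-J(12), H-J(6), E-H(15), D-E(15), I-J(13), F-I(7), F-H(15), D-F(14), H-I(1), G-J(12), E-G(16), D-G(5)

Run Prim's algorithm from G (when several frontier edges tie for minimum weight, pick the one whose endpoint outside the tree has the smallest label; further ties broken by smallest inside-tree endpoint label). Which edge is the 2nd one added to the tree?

D-J

Grow the tree from G using Prim:
Step 1: cheapest edge leaving the tree is D-G (5); add D.
Step 2: cheapest edge leaving the tree is D-J (10); add J.
Step 3: cheapest edge leaving the tree is H-J (6); add H.
Step 4: cheapest edge leaving the tree is H-I (1); add I.
Step 5: cheapest edge leaving the tree is F-I (7); add F.
Step 6: cheapest edge leaving the tree is E-J (9); add E.
The 2nd edge added is D-J.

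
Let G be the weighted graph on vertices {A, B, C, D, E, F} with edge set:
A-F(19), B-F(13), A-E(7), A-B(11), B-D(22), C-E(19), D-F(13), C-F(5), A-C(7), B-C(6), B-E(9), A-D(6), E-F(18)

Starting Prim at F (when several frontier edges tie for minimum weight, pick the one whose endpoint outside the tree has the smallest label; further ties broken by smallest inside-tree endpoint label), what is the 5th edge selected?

A-E

Prim's algorithm from F:
Step 1: cheapest edge leaving the tree is C-F (5); add C.
Step 2: cheapest edge leaving the tree is B-C (6); add B.
Step 3: cheapest edge leaving the tree is A-C (7); add A.
Step 4: cheapest edge leaving the tree is A-D (6); add D.
Step 5: cheapest edge leaving the tree is A-E (7); add E.
The 5th edge added is A-E.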